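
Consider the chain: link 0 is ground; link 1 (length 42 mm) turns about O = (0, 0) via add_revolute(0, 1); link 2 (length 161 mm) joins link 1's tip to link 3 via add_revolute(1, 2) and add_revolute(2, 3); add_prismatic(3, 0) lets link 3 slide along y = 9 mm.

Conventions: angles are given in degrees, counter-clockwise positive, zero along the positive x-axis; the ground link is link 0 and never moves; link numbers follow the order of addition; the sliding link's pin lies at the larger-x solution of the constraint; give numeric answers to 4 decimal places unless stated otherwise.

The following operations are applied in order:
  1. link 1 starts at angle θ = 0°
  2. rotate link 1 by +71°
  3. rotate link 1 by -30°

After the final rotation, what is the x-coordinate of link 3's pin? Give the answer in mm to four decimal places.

geometry: r = 42 mm, L = 161 mm, e = 9 mm; θ starts at 0°
rotate link 1 by +71°: θ ← 0° +71° = 71°
rotate link 1 by -30°: θ ← 71° -30° = 41°
crank pin P = (r cos θ, r sin θ) = (31.697802, 27.554479)
h = r sin θ − e = 27.554479 − 9 = 18.554479
x = r cos θ + √(L² − h²) = 31.697802 + 159.927269 = 191.625071

191.6251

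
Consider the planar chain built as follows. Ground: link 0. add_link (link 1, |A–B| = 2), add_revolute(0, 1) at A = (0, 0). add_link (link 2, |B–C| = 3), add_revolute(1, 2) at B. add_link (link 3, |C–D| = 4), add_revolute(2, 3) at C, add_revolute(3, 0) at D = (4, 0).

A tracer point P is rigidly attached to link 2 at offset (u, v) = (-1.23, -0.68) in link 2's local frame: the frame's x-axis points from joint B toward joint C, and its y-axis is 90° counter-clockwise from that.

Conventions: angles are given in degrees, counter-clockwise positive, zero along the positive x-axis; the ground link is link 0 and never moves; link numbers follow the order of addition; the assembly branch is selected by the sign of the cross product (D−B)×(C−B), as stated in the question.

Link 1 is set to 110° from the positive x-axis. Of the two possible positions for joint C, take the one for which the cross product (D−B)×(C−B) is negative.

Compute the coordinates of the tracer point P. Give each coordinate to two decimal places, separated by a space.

A=(0,0), D=(4.00,0)
B = A + 2.00·(cos110°, sin110°) = (-0.6840, 1.8794)
|BD| = 5.0470
circle(B,3.00) ∩ circle(D,4.00): a=1.8300, h=2.3772
  candidates: C₊=(1.8996,3.4041) cross=11.998; C₋=(0.1292,-1.0083) cross=-11.998
  branch - wants cross < 0 → take C=(0.1292,-1.0083) (cross=-11.998)
ex = (C−B)/|BC| = (0.2711,-0.9626); ey = (0.9626,0.2711)
P = B + -1.23·ex + -0.68·ey = (-1.6720,2.8790)

-1.67 2.88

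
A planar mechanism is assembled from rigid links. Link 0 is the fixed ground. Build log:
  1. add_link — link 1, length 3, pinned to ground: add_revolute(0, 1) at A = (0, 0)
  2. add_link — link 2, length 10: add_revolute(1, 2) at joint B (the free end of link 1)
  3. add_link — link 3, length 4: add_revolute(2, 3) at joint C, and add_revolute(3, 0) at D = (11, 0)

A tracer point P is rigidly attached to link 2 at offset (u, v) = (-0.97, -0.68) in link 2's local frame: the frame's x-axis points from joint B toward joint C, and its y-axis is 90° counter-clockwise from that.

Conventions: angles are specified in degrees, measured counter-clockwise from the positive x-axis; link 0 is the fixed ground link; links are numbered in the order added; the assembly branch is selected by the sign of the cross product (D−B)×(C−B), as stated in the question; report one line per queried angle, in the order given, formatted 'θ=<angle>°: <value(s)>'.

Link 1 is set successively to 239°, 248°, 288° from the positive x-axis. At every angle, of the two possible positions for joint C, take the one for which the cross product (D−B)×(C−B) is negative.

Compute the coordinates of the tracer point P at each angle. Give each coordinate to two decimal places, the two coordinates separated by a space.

A=(0,0), D=(11.00,0)
θ=239°: B = A + 3.00·(cos239°, sin239°) = (-1.5451, -2.5715)
θ=239°: |BD| = 12.8060
θ=239°: circle(B,10.00) ∩ circle(D,4.00): a=9.6827, h=2.4991
θ=239°:   candidates: C₊=(7.4385,1.8210) cross=32.003; C₋=(8.4422,-3.0753) cross=-32.003
θ=239°:   branch - wants cross < 0 → take C=(8.4422,-3.0753) (cross=-32.003)
θ=239°: ex = (C−B)/|BC| = (0.9987,-0.0504); ey = (0.0504,0.9987)
θ=239°: P = B + -0.97·ex + -0.68·ey = (-2.5481,-3.2018)
θ=248°: B = A + 3.00·(cos248°, sin248°) = (-1.1238, -2.7816)
θ=248°: |BD| = 12.4388
θ=248°: circle(B,10.00) ∩ circle(D,4.00): a=9.5959, h=2.8139
θ=248°:   candidates: C₊=(7.5999,2.1069) cross=35.002; C₋=(8.8584,-3.3784) cross=-35.002
θ=248°:   branch - wants cross < 0 → take C=(8.8584,-3.3784) (cross=-35.002)
θ=248°: ex = (C−B)/|BC| = (0.9982,-0.0597); ey = (0.0597,0.9982)
θ=248°: P = B + -0.97·ex + -0.68·ey = (-2.1327,-3.4024)
θ=288°: B = A + 3.00·(cos288°, sin288°) = (0.9271, -2.8532)
θ=288°: |BD| = 10.4692
θ=288°: circle(B,10.00) ∩ circle(D,4.00): a=9.2464, h=3.8085
θ=288°:   candidates: C₊=(8.7855,3.3311) cross=39.872; C₋=(10.8613,-3.9976) cross=-39.872
θ=288°:   branch - wants cross < 0 → take C=(10.8613,-3.9976) (cross=-39.872)
θ=288°: ex = (C−B)/|BC| = (0.9934,-0.1144); ey = (0.1144,0.9934)
θ=288°: P = B + -0.97·ex + -0.68·ey = (-0.1144,-3.4177)

θ=239°: -2.55 -3.20
θ=248°: -2.13 -3.40
θ=288°: -0.11 -3.42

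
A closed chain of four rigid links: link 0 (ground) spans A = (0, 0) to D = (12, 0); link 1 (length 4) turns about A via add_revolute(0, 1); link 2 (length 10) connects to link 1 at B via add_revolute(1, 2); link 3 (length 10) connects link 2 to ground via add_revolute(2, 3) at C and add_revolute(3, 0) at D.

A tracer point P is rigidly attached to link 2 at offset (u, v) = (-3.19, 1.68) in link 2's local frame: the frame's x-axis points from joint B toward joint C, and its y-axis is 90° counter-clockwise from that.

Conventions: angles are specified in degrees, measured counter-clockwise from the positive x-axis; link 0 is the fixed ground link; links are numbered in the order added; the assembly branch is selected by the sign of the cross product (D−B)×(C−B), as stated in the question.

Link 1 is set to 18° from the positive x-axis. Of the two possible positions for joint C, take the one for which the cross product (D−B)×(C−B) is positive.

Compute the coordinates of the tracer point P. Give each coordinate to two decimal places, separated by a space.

A=(0,0), D=(12.00,0)
B = A + 4.00·(cos18°, sin18°) = (3.8042, 1.2361)
|BD| = 8.2885
circle(B,10.00) ∩ circle(D,10.00): a=4.1442, h=9.1008
  candidates: C₊=(9.2593,9.6171) cross=75.432; C₋=(6.5449,-8.3810) cross=-75.432
  branch + wants cross > 0 → take C=(9.2593,9.6171) (cross=75.432)
ex = (C−B)/|BC| = (0.5455,0.8381); ey = (-0.8381,0.5455)
P = B + -3.19·ex + 1.68·ey = (0.6560,-0.5210)

0.66 -0.52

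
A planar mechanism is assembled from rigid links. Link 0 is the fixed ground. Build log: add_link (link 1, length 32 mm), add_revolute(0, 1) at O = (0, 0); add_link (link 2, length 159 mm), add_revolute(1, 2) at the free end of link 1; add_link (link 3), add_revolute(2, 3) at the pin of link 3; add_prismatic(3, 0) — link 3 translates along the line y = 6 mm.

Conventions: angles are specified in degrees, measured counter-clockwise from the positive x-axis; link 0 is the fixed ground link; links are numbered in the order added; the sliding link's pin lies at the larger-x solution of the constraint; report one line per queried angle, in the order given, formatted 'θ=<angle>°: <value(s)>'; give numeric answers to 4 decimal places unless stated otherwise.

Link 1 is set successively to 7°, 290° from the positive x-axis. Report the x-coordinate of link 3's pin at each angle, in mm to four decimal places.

geometry: r = 32 mm, L = 159 mm, e = 6 mm
θ=7°: crank pin P = (r cos θ, r sin θ) = (31.761477, 3.899819)
θ=7°: h = r sin θ − e = 3.899819 − 6 = -2.100181
θ=7°: x = r cos θ + √(L² − h²) = 31.761477 + 158.986129 = 190.747606
θ=290°: crank pin P = (r cos θ, r sin θ) = (10.944645, -30.070164)
θ=290°: h = r sin θ − e = -30.070164 − 6 = -36.070164
θ=290°: x = r cos θ + √(L² − h²) = 10.944645 + 154.854588 = 165.799232

θ=7°: 190.7476
θ=290°: 165.7992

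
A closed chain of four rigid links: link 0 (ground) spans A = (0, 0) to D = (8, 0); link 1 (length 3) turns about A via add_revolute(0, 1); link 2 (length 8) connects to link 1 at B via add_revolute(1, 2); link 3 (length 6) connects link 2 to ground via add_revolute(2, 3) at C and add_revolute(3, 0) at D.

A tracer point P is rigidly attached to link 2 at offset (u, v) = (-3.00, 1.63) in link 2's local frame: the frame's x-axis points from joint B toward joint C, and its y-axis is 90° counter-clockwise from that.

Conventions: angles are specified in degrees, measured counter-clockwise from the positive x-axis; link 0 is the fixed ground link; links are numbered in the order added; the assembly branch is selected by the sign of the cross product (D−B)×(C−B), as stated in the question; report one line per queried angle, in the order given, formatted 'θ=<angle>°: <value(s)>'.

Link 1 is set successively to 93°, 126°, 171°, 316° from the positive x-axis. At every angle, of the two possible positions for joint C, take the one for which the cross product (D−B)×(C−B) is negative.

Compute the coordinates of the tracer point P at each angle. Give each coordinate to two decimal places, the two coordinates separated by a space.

A=(0,0), D=(8.00,0)
θ=93°: B = A + 3.00·(cos93°, sin93°) = (-0.1570, 2.9959)
θ=93°: |BD| = 8.6898
θ=93°: circle(B,8.00) ∩ circle(D,6.00): a=5.9560, h=5.3410
θ=93°:   candidates: C₊=(7.2752,5.9561) cross=46.412; C₋=(3.5924,-4.0710) cross=-46.412
θ=93°:   branch - wants cross < 0 → take C=(3.5924,-4.0710) (cross=-46.412)
θ=93°: ex = (C−B)/|BC| = (0.4687,-0.8834); ey = (0.8834,0.4687)
θ=93°: P = B + -3.00·ex + 1.63·ey = (-0.1232,6.4099)
θ=126°: B = A + 3.00·(cos126°, sin126°) = (-1.7634, 2.4271)
θ=126°: |BD| = 10.0605
θ=126°: circle(B,8.00) ∩ circle(D,6.00): a=6.4218, h=4.7708
θ=126°:   candidates: C₊=(5.6197,5.5077) cross=47.996; C₋=(3.3179,-3.7520) cross=-47.996
θ=126°:   branch - wants cross < 0 → take C=(3.3179,-3.7520) (cross=-47.996)
θ=126°: ex = (C−B)/|BC| = (0.6352,-0.7724); ey = (0.7724,0.6352)
θ=126°: P = B + -3.00·ex + 1.63·ey = (-2.4098,5.7795)
θ=171°: B = A + 3.00·(cos171°, sin171°) = (-2.9631, 0.4693)
θ=171°: |BD| = 10.9731
θ=171°: circle(B,8.00) ∩ circle(D,6.00): a=6.7624, h=4.2743
θ=171°:   candidates: C₊=(3.9760,4.4505) cross=46.903; C₋=(3.6103,-4.0903) cross=-46.903
θ=171°:   branch - wants cross < 0 → take C=(3.6103,-4.0903) (cross=-46.903)
θ=171°: ex = (C−B)/|BC| = (0.8217,-0.5700); ey = (0.5700,0.8217)
θ=171°: P = B + -3.00·ex + 1.63·ey = (-4.4991,3.5185)
θ=316°: B = A + 3.00·(cos316°, sin316°) = (2.1580, -2.0840)
θ=316°: |BD| = 6.2026
θ=316°: circle(B,8.00) ∩ circle(D,6.00): a=5.3584, h=5.9403
θ=316°:   candidates: C₊=(5.2091,5.3114) cross=36.845; C₋=(9.2008,-5.8786) cross=-36.845
θ=316°:   branch - wants cross < 0 → take C=(9.2008,-5.8786) (cross=-36.845)
θ=316°: ex = (C−B)/|BC| = (0.8803,-0.4743); ey = (0.4743,0.8803)
θ=316°: P = B + -3.00·ex + 1.63·ey = (0.2901,0.7740)

θ=93°: -0.12 6.41
θ=126°: -2.41 5.78
θ=171°: -4.50 3.52
θ=316°: 0.29 0.77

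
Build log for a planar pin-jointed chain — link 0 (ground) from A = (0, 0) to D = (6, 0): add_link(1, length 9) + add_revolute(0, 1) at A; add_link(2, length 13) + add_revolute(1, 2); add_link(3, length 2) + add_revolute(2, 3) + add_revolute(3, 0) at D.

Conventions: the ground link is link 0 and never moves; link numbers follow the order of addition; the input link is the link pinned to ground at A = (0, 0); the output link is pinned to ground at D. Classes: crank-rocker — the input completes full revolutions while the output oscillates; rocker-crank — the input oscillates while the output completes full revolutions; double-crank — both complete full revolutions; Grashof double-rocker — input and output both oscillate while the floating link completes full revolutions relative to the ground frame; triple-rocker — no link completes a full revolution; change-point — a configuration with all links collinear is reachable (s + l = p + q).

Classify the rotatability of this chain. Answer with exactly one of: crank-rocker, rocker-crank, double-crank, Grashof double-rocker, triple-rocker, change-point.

lengths: ground=6, input=9, coupler=13, output=2
sorted: s=2 (shortest), l=13 (longest), p+q=15
s + l = 15 vs p + q = 15
s + l = p + q → change-point (collinear configuration reachable)

change-point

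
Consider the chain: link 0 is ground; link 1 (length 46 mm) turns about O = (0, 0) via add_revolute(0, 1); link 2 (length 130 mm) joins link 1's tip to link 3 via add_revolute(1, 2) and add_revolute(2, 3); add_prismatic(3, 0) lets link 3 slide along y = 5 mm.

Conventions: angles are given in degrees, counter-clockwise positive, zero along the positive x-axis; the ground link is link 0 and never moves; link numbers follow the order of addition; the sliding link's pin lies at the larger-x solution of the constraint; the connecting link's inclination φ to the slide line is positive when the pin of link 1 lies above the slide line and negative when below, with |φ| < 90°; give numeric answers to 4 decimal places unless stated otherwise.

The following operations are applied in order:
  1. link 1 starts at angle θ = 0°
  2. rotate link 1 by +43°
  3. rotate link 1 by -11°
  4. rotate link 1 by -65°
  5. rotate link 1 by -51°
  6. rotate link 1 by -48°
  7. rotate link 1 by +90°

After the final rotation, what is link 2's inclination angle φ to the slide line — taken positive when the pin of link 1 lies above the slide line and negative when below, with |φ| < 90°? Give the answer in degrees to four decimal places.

geometry: r = 46 mm, L = 130 mm, e = 5 mm; θ starts at 0°
rotate link 1 by +43°: θ ← 0° +43° = 43°
rotate link 1 by -11°: θ ← 43° -11° = 32°
rotate link 1 by -65°: θ ← 32° -65° = -33°
rotate link 1 by -51°: θ ← -33° -51° = -84°
rotate link 1 by -48°: θ ← -84° -48° = -132°
rotate link 1 by +90°: θ ← -132° +90° = -42°
h = r sin θ − e = -30.780008 − 5 = -35.780008
sin φ = h / L = -35.780008 / 130 = -0.27523083
φ = arcsin(-0.27523083) = -15.975771°

-15.9758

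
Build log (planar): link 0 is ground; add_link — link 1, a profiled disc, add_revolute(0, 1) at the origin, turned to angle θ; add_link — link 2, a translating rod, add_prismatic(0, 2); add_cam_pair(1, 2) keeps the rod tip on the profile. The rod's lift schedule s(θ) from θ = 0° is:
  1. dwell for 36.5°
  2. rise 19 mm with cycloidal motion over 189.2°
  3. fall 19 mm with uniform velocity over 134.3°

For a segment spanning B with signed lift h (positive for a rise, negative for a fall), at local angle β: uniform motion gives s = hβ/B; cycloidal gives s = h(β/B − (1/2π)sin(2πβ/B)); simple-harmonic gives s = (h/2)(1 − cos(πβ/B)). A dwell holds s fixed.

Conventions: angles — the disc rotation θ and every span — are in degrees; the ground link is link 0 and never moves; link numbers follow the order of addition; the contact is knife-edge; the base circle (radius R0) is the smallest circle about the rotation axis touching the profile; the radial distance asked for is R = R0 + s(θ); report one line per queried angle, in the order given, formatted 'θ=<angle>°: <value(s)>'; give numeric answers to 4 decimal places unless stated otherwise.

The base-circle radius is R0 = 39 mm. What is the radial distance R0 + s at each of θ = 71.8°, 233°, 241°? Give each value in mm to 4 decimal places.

seg 1 [0°–36.5°] dwell: s stays 0.0000
seg 2 [36.5°–225.7°] cycloidal, h=19: θ=71.8° here. β=35.3, B=189.2. 19·(0.1866 − sin(2π·0.1866)/(2π)) = 0.7579 → s = 0.7579
seg 2 [36.5°–225.7°] cycloidal, h=19: full span → s += 19 → s = 19.0000
seg 3 [225.7°–360°] uniform, h=-19: θ=233° here. β=7.3, B=134.3. -19·7.3/134.3 = -1.0328 → s = 17.9672
seg 3 [225.7°–360°] uniform, h=-19: θ=241° here. β=15.3, B=134.3. -19·15.3/134.3 = -2.1646 → s = 16.8354
θ=71.8°: R = R0 + s = 39 + 0.7579 = 39.7579
θ=233°: R = R0 + s = 39 + 17.9672 = 56.9672
θ=241°: R = R0 + s = 39 + 16.8354 = 55.8354

θ=71.8°: 39.7579
θ=233°: 56.9672
θ=241°: 55.8354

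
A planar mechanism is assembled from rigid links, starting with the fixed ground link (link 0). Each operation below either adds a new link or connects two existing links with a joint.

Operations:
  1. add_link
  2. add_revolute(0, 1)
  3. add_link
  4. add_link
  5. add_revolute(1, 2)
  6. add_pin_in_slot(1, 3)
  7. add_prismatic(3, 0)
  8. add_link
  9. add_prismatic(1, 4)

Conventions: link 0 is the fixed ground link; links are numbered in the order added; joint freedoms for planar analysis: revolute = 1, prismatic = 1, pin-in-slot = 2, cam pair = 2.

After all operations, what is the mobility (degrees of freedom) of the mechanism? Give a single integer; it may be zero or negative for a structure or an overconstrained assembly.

L=1 J1=0 J2=0
add link → L=2 J1=0 J2=0
R@0,1 dof=1 J1 → L=2 J1=1 J2=0
add link → L=3 J1=1 J2=0
add link → L=4 J1=1 J2=0
R@1,2 dof=1 J1 → L=4 J1=2 J2=0
PS@1,3 dof=2 J2 → L=4 J1=2 J2=1
P@3,0 dof=1 J1 → L=4 J1=3 J2=1
add link → L=5 J1=3 J2=1
P@1,4 dof=1 J1 → L=5 J1=4 J2=1
M=3(L−1)−2J1−J2=3·4−2·4−1=3

M = 3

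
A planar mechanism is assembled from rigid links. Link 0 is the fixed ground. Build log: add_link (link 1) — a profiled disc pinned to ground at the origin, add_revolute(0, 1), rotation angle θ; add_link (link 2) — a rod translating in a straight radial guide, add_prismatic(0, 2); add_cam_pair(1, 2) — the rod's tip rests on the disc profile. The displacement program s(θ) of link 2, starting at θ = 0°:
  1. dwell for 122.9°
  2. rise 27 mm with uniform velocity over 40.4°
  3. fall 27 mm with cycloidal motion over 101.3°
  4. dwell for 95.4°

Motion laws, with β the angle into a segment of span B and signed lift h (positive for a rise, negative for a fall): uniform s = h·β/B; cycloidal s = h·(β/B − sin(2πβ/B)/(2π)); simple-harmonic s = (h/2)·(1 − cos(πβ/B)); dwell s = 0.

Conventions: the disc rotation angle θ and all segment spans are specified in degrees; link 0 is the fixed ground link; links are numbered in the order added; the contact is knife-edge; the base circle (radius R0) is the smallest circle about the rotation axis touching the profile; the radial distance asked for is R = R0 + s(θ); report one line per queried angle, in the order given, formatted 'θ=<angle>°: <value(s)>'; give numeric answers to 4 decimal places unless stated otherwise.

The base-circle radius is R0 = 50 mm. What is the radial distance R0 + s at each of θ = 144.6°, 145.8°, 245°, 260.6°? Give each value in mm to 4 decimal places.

seg 1 [0°–122.9°] dwell: s stays 0.0000
seg 2 [122.9°–163.3°] uniform, h=27: θ=144.6° here. β=21.7, B=40.4. 27·21.7/40.4 = 14.5025 → s = 14.5025
seg 2 [122.9°–163.3°] uniform, h=27: θ=145.8° here. β=22.9, B=40.4. 27·22.9/40.4 = 15.3045 → s = 15.3045
seg 2 [122.9°–163.3°] uniform, h=27: full span → s += 27 → s = 27.0000
seg 3 [163.3°–264.6°] cycloidal, h=-27: θ=245° here. β=81.7, B=101.3. -27·(0.8065 − sin(2π·0.8065)/(2π)) = -25.8050 → s = 1.1950
seg 3 [163.3°–264.6°] cycloidal, h=-27: θ=260.6° here. β=97.3, B=101.3. -27·(0.9605 − sin(2π·0.9605)/(2π)) = -26.9891 → s = 0.0109
θ=144.6°: R = R0 + s = 50 + 14.5025 = 64.5025
θ=145.8°: R = R0 + s = 50 + 15.3045 = 65.3045
θ=245°: R = R0 + s = 50 + 1.1950 = 51.1950
θ=260.6°: R = R0 + s = 50 + 0.0109 = 50.0109

θ=144.6°: 64.5025
θ=145.8°: 65.3045
θ=245°: 51.1950
θ=260.6°: 50.0109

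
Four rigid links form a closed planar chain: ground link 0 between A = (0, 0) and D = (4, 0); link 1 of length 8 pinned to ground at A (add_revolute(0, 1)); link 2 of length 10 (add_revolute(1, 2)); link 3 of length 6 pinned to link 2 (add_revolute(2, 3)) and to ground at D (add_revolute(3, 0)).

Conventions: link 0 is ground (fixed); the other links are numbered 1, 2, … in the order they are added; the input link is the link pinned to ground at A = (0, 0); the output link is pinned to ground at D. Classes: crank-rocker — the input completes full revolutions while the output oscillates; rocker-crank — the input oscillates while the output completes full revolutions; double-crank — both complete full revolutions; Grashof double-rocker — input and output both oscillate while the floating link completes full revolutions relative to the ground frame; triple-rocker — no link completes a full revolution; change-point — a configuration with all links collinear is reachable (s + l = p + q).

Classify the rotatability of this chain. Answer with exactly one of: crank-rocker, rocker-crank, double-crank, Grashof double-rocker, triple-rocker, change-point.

lengths: ground=4, input=8, coupler=10, output=6
sorted: s=4 (shortest), l=10 (longest), p+q=14
s + l = 14 vs p + q = 14
s + l = p + q → change-point (collinear configuration reachable)

change-point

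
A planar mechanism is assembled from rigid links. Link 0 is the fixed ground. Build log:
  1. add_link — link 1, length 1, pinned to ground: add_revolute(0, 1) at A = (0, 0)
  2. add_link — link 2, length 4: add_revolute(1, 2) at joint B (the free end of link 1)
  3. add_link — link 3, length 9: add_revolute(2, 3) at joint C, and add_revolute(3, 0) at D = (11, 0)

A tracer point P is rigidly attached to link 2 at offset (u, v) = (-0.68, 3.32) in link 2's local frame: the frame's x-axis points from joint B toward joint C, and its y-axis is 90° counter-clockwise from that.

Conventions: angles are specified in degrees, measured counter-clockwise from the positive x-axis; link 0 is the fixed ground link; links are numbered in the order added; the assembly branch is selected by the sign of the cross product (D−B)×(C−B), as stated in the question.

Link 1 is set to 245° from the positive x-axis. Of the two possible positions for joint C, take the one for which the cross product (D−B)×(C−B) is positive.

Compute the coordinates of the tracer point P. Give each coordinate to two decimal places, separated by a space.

A=(0,0), D=(11.00,0)
B = A + 1.00·(cos245°, sin245°) = (-0.4226, -0.9063)
|BD| = 11.4585
circle(B,4.00) ∩ circle(D,9.00): a=2.8929, h=2.7624
  candidates: C₊=(2.2428,2.0763) cross=31.653; C₋=(2.6798,-3.4312) cross=-31.653
  branch + wants cross > 0 → take C=(2.2428,2.0763) (cross=31.653)
ex = (C−B)/|BC| = (0.6663,0.7456); ey = (-0.7456,0.6663)
P = B + -0.68·ex + 3.32·ey = (-3.3513,0.7989)

-3.35 0.80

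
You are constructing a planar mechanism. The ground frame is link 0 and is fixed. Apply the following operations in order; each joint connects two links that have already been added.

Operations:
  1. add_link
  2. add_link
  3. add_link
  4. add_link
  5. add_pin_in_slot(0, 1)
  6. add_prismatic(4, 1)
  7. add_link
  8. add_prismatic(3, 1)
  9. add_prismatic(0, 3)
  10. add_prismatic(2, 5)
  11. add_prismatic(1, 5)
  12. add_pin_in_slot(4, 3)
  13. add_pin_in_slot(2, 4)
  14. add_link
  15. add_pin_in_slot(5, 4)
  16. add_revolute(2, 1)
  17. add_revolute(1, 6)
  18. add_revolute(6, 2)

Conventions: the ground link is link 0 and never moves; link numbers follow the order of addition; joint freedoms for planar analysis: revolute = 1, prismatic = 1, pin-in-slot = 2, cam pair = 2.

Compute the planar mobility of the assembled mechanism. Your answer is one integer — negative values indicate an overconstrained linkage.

(L,J1,J2)=(1,0,0); link0 fixed
link1: (2,0,0)
link2: (3,0,0)
link3: (4,0,0)
link4: (5,0,0)
PS 0-1 [J2]: (5,0,1)
P 4-1 [J1]: (5,1,1)
link5: (6,1,1)
P 3-1 [J1]: (6,2,1)
P 0-3 [J1]: (6,3,1)
P 2-5 [J1]: (6,4,1)
P 1-5 [J1]: (6,5,1)
PS 4-3 [J2]: (6,5,2)
PS 2-4 [J2]: (6,5,3)
link6: (7,5,3)
PS 5-4 [J2]: (7,5,4)
R 2-1 [J1]: (7,6,4)
R 1-6 [J1]: (7,7,4)
R 6-2 [J1]: (7,8,4)
Grübler: 3·6 − 2·8 − 4 = -2

M = -2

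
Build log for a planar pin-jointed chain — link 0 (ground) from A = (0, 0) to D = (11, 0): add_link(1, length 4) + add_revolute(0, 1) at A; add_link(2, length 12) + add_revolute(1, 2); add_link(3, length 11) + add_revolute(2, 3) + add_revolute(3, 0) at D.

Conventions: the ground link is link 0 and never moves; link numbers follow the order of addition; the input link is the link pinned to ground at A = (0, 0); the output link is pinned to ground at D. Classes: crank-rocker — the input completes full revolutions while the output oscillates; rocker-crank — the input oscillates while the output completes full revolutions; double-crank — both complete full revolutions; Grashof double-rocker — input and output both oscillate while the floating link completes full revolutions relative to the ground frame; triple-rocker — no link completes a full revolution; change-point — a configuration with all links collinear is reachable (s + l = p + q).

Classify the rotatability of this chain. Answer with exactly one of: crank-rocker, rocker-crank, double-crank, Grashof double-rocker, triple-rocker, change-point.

lengths: ground=11, input=4, coupler=12, output=11
sorted: s=4 (shortest), l=12 (longest), p+q=22
s + l = 16 vs p + q = 22
s + l < p + q (Grashof) with shortest = input link → crank-rocker

crank-rocker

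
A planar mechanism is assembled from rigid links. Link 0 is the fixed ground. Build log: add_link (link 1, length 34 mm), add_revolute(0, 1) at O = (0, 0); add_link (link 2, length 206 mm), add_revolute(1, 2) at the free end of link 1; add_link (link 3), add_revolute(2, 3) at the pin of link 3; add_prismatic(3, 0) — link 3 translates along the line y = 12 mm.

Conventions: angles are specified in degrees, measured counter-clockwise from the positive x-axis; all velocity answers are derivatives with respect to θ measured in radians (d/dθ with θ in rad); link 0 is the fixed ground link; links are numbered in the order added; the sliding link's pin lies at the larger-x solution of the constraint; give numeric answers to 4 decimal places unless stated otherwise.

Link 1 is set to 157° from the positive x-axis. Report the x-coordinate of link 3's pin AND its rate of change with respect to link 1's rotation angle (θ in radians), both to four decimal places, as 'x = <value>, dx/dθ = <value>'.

geometry: r = 34 mm, L = 206 mm, e = 12 mm
crank pin P = (r cos θ, r sin θ) = (-31.297165, 13.284858)
h = r sin θ − e = 13.284858 − 12 = 1.284858
x = r cos θ + √(L² − h²) = -31.297165 + 205.995993 = 174.698828
dx/dθ = −r sin θ − h·r cos θ/√(L² − h²) (θ in radians; h = 1.284858) = -13.089649

x = 174.6988, dx/dθ = -13.0896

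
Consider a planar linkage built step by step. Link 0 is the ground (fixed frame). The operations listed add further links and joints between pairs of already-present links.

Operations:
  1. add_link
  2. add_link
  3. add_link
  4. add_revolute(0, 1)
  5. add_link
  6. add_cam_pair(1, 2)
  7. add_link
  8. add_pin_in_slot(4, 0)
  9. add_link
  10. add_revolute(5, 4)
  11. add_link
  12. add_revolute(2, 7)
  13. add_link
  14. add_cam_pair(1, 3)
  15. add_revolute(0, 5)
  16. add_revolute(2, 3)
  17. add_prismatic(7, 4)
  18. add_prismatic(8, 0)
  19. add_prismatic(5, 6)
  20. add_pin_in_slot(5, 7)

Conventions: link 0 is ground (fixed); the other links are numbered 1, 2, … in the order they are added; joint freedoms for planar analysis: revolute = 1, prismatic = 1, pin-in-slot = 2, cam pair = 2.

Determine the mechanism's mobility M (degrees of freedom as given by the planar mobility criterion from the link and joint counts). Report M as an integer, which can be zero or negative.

(L,J1,J2)=(1,0,0); link0 fixed
link1: (2,0,0)
link2: (3,0,0)
link3: (4,0,0)
R 0-1 [J1]: (4,1,0)
link4: (5,1,0)
C 1-2 [J2]: (5,1,1)
link5: (6,1,1)
PS 4-0 [J2]: (6,1,2)
link6: (7,1,2)
R 5-4 [J1]: (7,2,2)
link7: (8,2,2)
R 2-7 [J1]: (8,3,2)
link8: (9,3,2)
C 1-3 [J2]: (9,3,3)
R 0-5 [J1]: (9,4,3)
R 2-3 [J1]: (9,5,3)
P 7-4 [J1]: (9,6,3)
P 8-0 [J1]: (9,7,3)
P 5-6 [J1]: (9,8,3)
PS 5-7 [J2]: (9,8,4)
Grübler: 3·8 − 2·8 − 4 = 4

M = 4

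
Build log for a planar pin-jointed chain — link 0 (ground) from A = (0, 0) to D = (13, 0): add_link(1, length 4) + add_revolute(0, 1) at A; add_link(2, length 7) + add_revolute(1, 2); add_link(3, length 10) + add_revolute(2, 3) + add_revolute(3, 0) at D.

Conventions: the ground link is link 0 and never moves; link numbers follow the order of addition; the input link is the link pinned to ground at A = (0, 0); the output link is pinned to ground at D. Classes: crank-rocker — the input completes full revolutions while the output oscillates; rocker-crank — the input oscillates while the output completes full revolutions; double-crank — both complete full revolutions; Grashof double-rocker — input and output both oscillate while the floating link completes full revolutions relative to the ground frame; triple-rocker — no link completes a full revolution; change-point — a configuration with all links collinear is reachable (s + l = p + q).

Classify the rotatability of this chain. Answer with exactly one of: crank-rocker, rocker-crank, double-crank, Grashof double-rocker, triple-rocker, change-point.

lengths: ground=13, input=4, coupler=7, output=10
sorted: s=4 (shortest), l=13 (longest), p+q=17
s + l = 17 vs p + q = 17
s + l = p + q → change-point (collinear configuration reachable)

change-point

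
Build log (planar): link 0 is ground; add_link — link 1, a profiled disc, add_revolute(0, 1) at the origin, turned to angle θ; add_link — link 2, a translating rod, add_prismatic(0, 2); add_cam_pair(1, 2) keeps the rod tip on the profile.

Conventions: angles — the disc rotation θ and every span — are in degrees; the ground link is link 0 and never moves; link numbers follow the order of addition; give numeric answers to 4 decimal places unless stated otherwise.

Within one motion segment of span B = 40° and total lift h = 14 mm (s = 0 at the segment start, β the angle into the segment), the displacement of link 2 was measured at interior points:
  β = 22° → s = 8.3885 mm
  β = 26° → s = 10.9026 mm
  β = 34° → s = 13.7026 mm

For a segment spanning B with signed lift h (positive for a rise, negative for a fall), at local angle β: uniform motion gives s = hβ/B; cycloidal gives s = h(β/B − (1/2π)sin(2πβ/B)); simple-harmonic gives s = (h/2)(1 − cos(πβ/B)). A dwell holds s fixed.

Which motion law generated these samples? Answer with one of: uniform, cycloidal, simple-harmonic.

candidates at β/B = r: uniform s = h·r (linear in β); cycloidal s = h·(r − sin(2πr)/(2π)); simple-harmonic s = (h/2)(1 − cos(πr))
β=22°: printed 8.3885 | uniform 7.7000, cycloidal 8.3885, simple-harmonic 8.0950
β=26°: printed 10.9026 | uniform 9.1000, cycloidal 10.9026, simple-harmonic 10.1779
β=34°: printed 13.7026 | uniform 11.9000, cycloidal 13.7026, simple-harmonic 13.2370
only one law matches every sample → cycloidal

cycloidal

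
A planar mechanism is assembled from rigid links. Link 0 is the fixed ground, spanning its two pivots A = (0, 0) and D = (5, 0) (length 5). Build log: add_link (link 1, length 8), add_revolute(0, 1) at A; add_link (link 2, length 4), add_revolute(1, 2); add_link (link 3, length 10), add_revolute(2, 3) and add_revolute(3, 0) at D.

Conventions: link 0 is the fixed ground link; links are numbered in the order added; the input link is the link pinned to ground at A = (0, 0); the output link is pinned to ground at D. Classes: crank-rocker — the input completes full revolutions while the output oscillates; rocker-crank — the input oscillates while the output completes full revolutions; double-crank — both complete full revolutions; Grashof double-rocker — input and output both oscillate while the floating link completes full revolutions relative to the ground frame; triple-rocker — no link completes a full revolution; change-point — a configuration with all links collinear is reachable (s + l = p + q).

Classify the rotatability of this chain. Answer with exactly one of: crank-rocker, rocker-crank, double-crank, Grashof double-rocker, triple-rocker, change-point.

lengths: ground=5, input=8, coupler=4, output=10
sorted: s=4 (shortest), l=10 (longest), p+q=13
s + l = 14 vs p + q = 13
s + l > p + q → non-Grashof → no link fully rotates → triple-rocker

triple-rocker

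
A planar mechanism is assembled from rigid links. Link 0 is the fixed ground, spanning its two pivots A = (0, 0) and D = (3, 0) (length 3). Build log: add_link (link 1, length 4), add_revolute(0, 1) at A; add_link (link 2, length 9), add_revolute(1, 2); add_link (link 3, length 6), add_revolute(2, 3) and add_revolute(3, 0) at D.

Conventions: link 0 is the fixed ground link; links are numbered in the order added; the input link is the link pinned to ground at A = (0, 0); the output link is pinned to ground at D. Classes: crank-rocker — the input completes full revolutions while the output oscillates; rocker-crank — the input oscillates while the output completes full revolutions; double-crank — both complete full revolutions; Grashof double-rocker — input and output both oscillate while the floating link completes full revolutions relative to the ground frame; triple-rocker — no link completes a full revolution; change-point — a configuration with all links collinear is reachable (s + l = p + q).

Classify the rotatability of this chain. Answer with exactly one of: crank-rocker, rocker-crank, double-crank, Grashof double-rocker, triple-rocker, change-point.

lengths: ground=3, input=4, coupler=9, output=6
sorted: s=3 (shortest), l=9 (longest), p+q=10
s + l = 12 vs p + q = 10
s + l > p + q → non-Grashof → no link fully rotates → triple-rocker

triple-rocker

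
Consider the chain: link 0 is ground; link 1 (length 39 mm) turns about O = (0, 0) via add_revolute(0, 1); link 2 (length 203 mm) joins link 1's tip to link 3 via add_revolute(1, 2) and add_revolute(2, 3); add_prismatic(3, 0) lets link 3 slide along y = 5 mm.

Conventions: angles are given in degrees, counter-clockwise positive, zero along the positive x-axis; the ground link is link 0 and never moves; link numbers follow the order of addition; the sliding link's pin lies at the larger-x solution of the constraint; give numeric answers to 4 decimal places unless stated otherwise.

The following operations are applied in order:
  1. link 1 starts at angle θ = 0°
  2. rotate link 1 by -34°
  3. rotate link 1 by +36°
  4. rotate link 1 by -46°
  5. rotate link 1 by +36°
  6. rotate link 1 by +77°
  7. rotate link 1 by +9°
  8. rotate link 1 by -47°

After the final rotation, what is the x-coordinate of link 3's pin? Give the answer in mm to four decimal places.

geometry: r = 39 mm, L = 203 mm, e = 5 mm; θ starts at 0°
rotate link 1 by -34°: θ ← 0° -34° = -34°
rotate link 1 by +36°: θ ← -34° +36° = 2°
rotate link 1 by -46°: θ ← 2° -46° = -44°
rotate link 1 by +36°: θ ← -44° +36° = -8°
rotate link 1 by +77°: θ ← -8° +77° = 69°
rotate link 1 by +9°: θ ← 69° +9° = 78°
rotate link 1 by -47°: θ ← 78° -47° = 31°
crank pin P = (r cos θ, r sin θ) = (33.429525, 20.086485)
h = r sin θ − e = 20.086485 − 5 = 15.086485
x = r cos θ + √(L² − h²) = 33.429525 + 202.438628 = 235.868152

235.8682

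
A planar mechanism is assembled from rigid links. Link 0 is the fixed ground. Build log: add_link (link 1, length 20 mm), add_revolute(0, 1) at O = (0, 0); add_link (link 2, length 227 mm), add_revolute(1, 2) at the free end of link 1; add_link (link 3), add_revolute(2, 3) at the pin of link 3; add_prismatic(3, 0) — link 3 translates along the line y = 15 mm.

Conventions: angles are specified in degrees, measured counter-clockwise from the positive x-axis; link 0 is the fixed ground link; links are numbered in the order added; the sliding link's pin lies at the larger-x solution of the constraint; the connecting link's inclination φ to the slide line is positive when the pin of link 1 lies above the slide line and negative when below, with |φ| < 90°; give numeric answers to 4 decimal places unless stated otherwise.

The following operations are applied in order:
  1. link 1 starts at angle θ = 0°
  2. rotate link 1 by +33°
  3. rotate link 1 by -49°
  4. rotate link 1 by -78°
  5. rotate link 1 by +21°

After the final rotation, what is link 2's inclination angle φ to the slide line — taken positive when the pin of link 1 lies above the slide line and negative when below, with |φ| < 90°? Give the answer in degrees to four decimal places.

geometry: r = 20 mm, L = 227 mm, e = 15 mm; θ starts at 0°
rotate link 1 by +33°: θ ← 0° +33° = 33°
rotate link 1 by -49°: θ ← 33° -49° = -16°
rotate link 1 by -78°: θ ← -16° -78° = -94°
rotate link 1 by +21°: θ ← -94° +21° = -73°
h = r sin θ − e = -19.126095 − 15 = -34.126095
sin φ = h / L = -34.126095 / 227 = -0.15033522
φ = arcsin(-0.15033522) = -8.646354°

-8.6464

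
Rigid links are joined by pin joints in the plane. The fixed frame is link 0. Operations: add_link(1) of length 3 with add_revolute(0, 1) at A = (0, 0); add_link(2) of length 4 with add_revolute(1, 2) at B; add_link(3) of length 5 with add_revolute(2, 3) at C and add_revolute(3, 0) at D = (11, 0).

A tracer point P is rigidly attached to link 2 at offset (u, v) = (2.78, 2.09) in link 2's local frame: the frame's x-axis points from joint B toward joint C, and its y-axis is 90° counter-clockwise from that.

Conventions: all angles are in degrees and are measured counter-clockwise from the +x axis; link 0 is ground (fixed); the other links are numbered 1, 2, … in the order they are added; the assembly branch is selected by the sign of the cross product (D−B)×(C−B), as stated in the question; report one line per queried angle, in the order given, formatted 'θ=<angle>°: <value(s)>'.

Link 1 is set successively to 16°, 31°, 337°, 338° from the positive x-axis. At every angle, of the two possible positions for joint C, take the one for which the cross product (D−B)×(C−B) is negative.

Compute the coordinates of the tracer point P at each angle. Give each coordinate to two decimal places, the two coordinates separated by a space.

A=(0,0), D=(11.00,0)
θ=16°: B = A + 3.00·(cos16°, sin16°) = (2.8838, 0.8269)
θ=16°: |BD| = 8.1582
θ=16°: circle(B,4.00) ∩ circle(D,5.00): a=3.5275, h=1.8859
θ=16°:   candidates: C₊=(6.5843,2.3455) cross=15.385; C₋=(6.2020,-1.4068) cross=-15.385
θ=16°:   branch - wants cross < 0 → take C=(6.2020,-1.4068) (cross=-15.385)
θ=16°: ex = (C−B)/|BC| = (0.8296,-0.5584); ey = (0.5584,0.8296)
θ=16°: P = B + 2.78·ex + 2.09·ey = (6.3571,1.0082)
θ=31°: B = A + 3.00·(cos31°, sin31°) = (2.5715, 1.5451)
θ=31°: |BD| = 8.5690
θ=31°: circle(B,4.00) ∩ circle(D,5.00): a=3.7593, h=1.3666
θ=31°:   candidates: C₊=(6.5156,2.2114) cross=11.710; C₋=(6.0228,-0.4769) cross=-11.710
θ=31°:   branch - wants cross < 0 → take C=(6.0228,-0.4769) (cross=-11.710)
θ=31°: ex = (C−B)/|BC| = (0.8628,-0.5055); ey = (0.5055,0.8628)
θ=31°: P = B + 2.78·ex + 2.09·ey = (6.0267,1.9431)
θ=337°: B = A + 3.00·(cos337°, sin337°) = (2.7615, -1.1722)
θ=337°: |BD| = 8.3215
θ=337°: circle(B,4.00) ∩ circle(D,5.00): a=3.6200, h=1.7017
θ=337°:   candidates: C₊=(6.1057,1.0225) cross=14.161; C₋=(6.5851,-2.3470) cross=-14.161
θ=337°:   branch - wants cross < 0 → take C=(6.5851,-2.3470) (cross=-14.161)
θ=337°: ex = (C−B)/|BC| = (0.9559,-0.2937); ey = (0.2937,0.9559)
θ=337°: P = B + 2.78·ex + 2.09·ey = (6.0328,0.0091)
θ=338°: B = A + 3.00·(cos338°, sin338°) = (2.7816, -1.1238)
θ=338°: |BD| = 8.2949
θ=338°: circle(B,4.00) ∩ circle(D,5.00): a=3.6050, h=1.7333
θ=338°:   candidates: C₊=(6.1184,1.0819) cross=14.377; C₋=(6.5881,-2.3527) cross=-14.377
θ=338°:   branch - wants cross < 0 → take C=(6.5881,-2.3527) (cross=-14.377)
θ=338°: ex = (C−B)/|BC| = (0.9516,-0.3072); ey = (0.3072,0.9516)
θ=338°: P = B + 2.78·ex + 2.09·ey = (6.0692,0.0110)

θ=16°: 6.36 1.01
θ=31°: 6.03 1.94
θ=337°: 6.03 0.01
θ=338°: 6.07 0.01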